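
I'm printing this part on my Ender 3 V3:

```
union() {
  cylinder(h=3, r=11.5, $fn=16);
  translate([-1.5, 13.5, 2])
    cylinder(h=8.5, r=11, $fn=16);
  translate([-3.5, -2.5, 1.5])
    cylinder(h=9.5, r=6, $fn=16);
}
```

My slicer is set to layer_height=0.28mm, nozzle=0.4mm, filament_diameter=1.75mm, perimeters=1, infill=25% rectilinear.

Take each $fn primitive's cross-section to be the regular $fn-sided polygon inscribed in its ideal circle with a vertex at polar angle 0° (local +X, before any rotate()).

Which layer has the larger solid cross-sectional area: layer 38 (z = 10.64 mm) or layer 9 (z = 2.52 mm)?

layer 9 (z = 2.52 mm)

Layer 38 (z = 10.64): the cylinder is not intersected at this z (z outside [0, 3]); the cylinder at (-1.5, 13.5) is absent (z outside [2, 10.5]); the cylinder at (-3.5, -2.5): section is a regular 16-gon, circumradius r=6 (area = (16/2)·6.000²·sin(360°/16) = 110.21 mm²); Combining (union): only the r=6 cylinder at (-3.5, -2.5) is present, so the union is just that shape — area = 110.21 mm². So its area = 110.21 mm². Layer 9 (z = 2.52): the r=11.5 cylinder gives a regular 16-gon of circumradius 11.5 (constant along its height) (area = (16/2)·11.500²·sin(360°/16) = 404.88 mm²); the r=11 cylinder at (-1.5, 13.5) contributes a regular 16-gon of circumradius 11 (area = (16/2)·11.000²·sin(360°/16) = 370.44 mm²); the r=6 cylinder at (-3.5, -2.5) gives a regular 16-gon of circumradius 6 (constant along its height) (area = (16/2)·6.000²·sin(360°/16) = 110.21 mm²); Merging all regions: the regions partially overlap — summed areas 885.53 mm² minus the doubly-counted overlap 215.93 mm² gives 669.60 mm² — area = 669.60 mm². So its area = 669.60 mm². Layer 9 is larger (669.60 vs 110.21 mm²).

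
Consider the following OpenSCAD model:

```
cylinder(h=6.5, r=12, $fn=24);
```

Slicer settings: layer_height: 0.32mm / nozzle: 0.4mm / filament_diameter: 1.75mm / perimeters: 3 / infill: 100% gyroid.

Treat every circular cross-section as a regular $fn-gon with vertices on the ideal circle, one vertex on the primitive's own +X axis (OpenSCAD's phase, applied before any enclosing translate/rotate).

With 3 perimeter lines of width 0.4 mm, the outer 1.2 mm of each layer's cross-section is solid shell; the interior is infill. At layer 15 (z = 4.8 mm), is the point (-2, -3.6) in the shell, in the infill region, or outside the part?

At z = 4.8 mm: the r=12 cylinder contributes a regular 24-gon of circumradius 12. Overall, the cross-section is a single solid region. The nearest boundary edge runs (-6.00, -10.39)→(-3.11, -11.59); distance from the point to it = 7.81 mm. The point is inside the cross-section and 7.81 mm from the nearest boundary — more than the 1.2 mm shell width (3 × 0.4), so it's in the infill interior.

infill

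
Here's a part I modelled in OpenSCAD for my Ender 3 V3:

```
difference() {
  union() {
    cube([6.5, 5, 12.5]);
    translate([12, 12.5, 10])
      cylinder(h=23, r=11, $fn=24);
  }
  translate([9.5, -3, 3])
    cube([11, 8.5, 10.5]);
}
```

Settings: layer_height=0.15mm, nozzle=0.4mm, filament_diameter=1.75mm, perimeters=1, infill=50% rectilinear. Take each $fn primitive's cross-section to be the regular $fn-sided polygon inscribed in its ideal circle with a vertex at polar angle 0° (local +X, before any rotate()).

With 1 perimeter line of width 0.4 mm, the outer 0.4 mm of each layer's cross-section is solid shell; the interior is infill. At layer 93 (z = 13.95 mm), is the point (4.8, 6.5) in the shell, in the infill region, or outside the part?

At z = 13.95 mm: the cube is not intersected at this z (z outside [0, 12.5]); the r=11 cylinder at (12, 12.5) contributes a regular 24-gon of circumradius 11; Merging all regions: only the r=11 cylinder at (12, 12.5) is present, so the union is just that shape — 1 connected region; the cube at (9.5, -3) does not reach this height (z outside [3, 13.5]); Taking the first minus the rest: none of the subtracted shapes is present at this height, so that combined region is unchanged — 1 connected region. Overall, the cross-section is a single solid region. The nearest boundary edge runs (2.47, 7.00)→(4.22, 4.72); distance from the point to it = 1.54 mm. The point is inside the cross-section and 1.54 mm from the nearest boundary — more than the 0.4 mm shell width (1 × 0.4), so it's in the infill interior.

infill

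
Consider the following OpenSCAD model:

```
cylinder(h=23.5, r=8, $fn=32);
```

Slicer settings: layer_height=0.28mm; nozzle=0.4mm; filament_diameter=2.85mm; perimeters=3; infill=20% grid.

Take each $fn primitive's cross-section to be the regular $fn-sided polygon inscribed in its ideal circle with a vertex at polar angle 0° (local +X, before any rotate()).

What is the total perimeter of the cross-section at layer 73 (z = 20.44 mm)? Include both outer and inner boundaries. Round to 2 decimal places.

50.18 mm

At z = 20.44 mm: the r=8 cylinder contributes a regular 32-gon of circumradius 8 (perimeter = 2·32·8.000·sin(180°/32) = 50.18 mm). Overall, the cross-section is a single solid region. Total boundary length (outer) = 50.18 mm.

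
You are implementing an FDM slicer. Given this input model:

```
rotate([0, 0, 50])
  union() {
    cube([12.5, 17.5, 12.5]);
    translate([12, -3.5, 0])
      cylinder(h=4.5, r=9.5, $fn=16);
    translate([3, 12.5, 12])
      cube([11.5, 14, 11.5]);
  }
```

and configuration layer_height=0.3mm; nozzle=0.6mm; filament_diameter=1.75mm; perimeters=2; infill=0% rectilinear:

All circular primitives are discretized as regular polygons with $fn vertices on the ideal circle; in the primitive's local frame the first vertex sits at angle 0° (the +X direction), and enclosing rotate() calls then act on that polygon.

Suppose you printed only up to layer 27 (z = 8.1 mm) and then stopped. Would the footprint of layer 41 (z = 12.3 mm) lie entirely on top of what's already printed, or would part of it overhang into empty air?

Compare the two slices. At z = 8.1: the 12.5×17.5 cube contributes its full rectangle (area 218.75 mm²); the cylinder at (12, -3.5) is not intersected at this z (z outside [0, 4.5]); the cube at (3, 12.5) is absent (z outside [12, 23.5]); Combining (union): only the 12.5×17.5 cube is present, so the union is just that shape — area = 218.75 mm²; (rotated 50° about Z; rotation is an isometry so areas/perimeters/island counts are preserved). At z = 12.3: the 12.5×17.5 cube contributes its full rectangle (area 218.75 mm²); the cylinder at (12, -3.5) is absent (z outside [0, 4.5]); the 11.5×14 cube at (3, 12.5) contributes its full rectangle (area 161.00 mm²); Merging all regions: the regions partially overlap — summed areas 379.75 mm² minus the doubly-counted overlap 47.50 mm² gives 332.25 mm² — area = 332.25 mm²; (whole slice rotated 50° about Z — lengths, areas and connectivity unchanged). Checking containment: at z = 12.3 the cross-section extends beyond the z = 8.1 cross-section by about 113.50 mm².

part overhangs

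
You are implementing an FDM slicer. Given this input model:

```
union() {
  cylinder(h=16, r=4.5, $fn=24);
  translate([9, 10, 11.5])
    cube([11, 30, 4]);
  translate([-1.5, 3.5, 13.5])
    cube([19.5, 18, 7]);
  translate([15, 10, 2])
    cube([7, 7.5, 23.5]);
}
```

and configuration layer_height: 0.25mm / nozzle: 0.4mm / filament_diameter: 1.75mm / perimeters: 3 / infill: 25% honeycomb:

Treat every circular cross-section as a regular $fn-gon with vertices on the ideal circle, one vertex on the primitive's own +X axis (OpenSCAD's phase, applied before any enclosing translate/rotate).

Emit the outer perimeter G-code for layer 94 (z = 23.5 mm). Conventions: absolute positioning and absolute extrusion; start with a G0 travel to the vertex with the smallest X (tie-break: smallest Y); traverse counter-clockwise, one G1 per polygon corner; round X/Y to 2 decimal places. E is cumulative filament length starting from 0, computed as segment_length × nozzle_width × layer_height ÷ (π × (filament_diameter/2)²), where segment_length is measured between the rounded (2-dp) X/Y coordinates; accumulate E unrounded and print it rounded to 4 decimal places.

At z = 23.5 mm: the cylinder is not intersected at this z (z outside [0, 16]); the cube at (9, 10) is not intersected at this z (z outside [11.5, 15.5]); the cube at (-1.5, 3.5) is not intersected at this z (z outside [13.5, 20.5]); the cube at (15, 10) (footprint 7×7.5) is included at this height; Combining (union): only the 7×7.5 cube at (15, 10) is present, so the union is just that shape — 1 connected region. The outline is a single polygon with 4 vertices. Extrusion per mm of travel: 0.4 × 0.25 / (π × 0.875²) = 0.041575. Accumulating E over each segment gives final E = 1.2057.

G0 X15.00 Y10.00 Z23.50
G1 X22.00 Y10.00 E0.2910
G1 X22.00 Y17.50 E0.6028
G1 X15.00 Y17.50 E0.8939
G1 X15.00 Y10.00 E1.2057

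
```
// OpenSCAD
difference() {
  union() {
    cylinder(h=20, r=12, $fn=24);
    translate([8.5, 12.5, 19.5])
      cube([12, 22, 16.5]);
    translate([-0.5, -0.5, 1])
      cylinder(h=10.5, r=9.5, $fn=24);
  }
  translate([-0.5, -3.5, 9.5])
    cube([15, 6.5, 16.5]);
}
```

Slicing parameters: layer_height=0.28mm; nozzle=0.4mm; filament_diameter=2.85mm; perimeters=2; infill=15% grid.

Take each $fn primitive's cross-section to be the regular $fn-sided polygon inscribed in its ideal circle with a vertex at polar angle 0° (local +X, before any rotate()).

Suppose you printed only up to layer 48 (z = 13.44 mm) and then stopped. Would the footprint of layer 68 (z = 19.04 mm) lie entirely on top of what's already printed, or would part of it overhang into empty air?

Compare the two slices. At z = 13.44: the r=12 cylinder gives a regular 24-gon of circumradius 12 (constant along its height) (area = (24/2)·12.000²·sin(360°/24) = 447.24 mm²); the cube at (8.5, 12.5) is not intersected at this z (z outside [19.5, 36]); the cylinder at (-0.5, -0.5) is absent (z outside [1, 11.5]); Merging all regions: only the r=12 cylinder is present, so the union is just that shape — area = 447.24 mm²; the cube at (-0.5, -3.5) (footprint 15×6.5) is included at this height (area 97.50 mm²); Taking the first minus the rest: starting from the result so far (447.24 mm²), the 15×6.5 cube at (-0.5, -3.5) partially overlaps it — only the 79.83 mm² overlap (of its 97.50 mm²) is removed, clipping the outline — area = 367.41 mm². At z = 19.04: the r=12 cylinder contributes a regular 24-gon of circumradius 12 (area = (24/2)·12.000²·sin(360°/24) = 447.24 mm²); the cube at (8.5, 12.5) is absent (z outside [19.5, 36]); the cylinder at (-0.5, -0.5) is not intersected at this z (z outside [1, 11.5]); Combining (union): only the r=12 cylinder is present, so the union is just that shape — area = 447.24 mm²; the cube at (-0.5, -3.5) is present — its section is the full 15×6.5 rectangle (area 97.50 mm²); Subtracting the remaining from the first: starting from the result so far (447.24 mm²), the 15×6.5 cube at (-0.5, -3.5) partially overlaps it — only the 79.83 mm² overlap (of its 97.50 mm²) is removed, clipping the outline — area = 367.41 mm². Checking containment: the cross-section at z = 19.04 is a subset of the cross-section at z = 13.44.

entirely on top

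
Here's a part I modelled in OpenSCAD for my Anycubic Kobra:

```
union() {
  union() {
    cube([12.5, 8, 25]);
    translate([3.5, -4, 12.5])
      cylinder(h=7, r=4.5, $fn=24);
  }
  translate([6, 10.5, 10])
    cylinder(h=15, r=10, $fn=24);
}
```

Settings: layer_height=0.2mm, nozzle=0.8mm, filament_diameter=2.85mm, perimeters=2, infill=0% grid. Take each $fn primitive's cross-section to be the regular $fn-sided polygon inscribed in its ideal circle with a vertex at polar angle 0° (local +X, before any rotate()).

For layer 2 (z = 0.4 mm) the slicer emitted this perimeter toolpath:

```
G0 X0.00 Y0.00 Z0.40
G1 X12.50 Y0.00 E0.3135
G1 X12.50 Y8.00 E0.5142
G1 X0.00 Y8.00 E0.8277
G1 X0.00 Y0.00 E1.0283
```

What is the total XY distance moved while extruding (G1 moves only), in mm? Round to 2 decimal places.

Sum the Euclidean lengths of each G1 segment: total = 41.00 mm.

41.00 mm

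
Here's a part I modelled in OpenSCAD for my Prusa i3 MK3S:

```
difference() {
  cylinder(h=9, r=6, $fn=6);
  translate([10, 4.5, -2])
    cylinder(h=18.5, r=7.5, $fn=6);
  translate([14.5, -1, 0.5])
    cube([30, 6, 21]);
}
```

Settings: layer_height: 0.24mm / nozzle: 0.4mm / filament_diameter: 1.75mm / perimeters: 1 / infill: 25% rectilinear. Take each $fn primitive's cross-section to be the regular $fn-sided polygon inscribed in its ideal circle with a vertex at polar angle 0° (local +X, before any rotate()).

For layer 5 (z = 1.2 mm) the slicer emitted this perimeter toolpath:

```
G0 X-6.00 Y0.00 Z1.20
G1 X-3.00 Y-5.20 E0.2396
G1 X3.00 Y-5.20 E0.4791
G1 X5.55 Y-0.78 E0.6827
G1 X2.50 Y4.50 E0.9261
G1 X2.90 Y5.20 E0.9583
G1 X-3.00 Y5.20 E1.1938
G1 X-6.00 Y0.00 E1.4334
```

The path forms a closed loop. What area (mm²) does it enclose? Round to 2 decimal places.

Apply the shoelace formula to the sequence of (X, Y) vertices; enclosed area = 88.84 mm².

88.84 mm²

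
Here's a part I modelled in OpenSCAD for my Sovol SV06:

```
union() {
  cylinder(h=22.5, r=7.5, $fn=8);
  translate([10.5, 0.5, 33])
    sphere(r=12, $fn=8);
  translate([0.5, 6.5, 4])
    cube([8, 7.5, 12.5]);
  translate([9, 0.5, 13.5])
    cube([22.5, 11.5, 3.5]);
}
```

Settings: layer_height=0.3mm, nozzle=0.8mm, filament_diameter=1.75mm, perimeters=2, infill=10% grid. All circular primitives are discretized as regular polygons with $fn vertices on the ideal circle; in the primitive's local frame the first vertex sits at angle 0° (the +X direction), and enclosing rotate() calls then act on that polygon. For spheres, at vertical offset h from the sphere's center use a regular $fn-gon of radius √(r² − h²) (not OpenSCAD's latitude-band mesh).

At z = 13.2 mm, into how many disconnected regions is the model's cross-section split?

1

At z = 13.2 mm: the cylinder: section is a regular 8-gon, circumradius r=7.5; the sphere at (10.5, 0.5) is not intersected at this z (|z−center|=19.800 > r=12); the 8×7.5 cube at (0.5, 6.5) contributes its full rectangle; the cube at (9, 0.5) is not intersected at this z (z outside [13.5, 17]); Combining (union): the regions partially overlap (shared area 0.76 mm²), so overlapping operands fuse into one piece — 1 connected region. The result has 1 disconnected region.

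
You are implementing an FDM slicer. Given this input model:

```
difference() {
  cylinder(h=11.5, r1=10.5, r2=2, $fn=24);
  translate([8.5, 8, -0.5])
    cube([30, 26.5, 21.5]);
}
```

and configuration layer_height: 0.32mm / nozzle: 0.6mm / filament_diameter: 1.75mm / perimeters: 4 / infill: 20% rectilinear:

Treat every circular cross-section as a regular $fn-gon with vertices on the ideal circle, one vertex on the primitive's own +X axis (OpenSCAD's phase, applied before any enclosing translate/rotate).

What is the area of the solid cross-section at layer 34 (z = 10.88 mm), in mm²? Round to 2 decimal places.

At z = 10.88 mm: the cone: at t=0.946 of its height the radius interpolates to r₁+(r₂−r₁)t = 2.458, giving a regular 24-gon of that circumradius (area = (24/2)·2.458²·sin(360°/24) = 18.77 mm²); the 30×26.5 cube at (8.5, 8) contributes its full rectangle (area 795.00 mm²); Taking the first minus the rest: starting from the cone (18.77 mm²), the 30×26.5 cube at (8.5, 8) misses the remaining region (no effect) — area = 18.77 mm². Overall, the cross-section is a single solid region. Net area = 18.77 mm².

18.77 mm²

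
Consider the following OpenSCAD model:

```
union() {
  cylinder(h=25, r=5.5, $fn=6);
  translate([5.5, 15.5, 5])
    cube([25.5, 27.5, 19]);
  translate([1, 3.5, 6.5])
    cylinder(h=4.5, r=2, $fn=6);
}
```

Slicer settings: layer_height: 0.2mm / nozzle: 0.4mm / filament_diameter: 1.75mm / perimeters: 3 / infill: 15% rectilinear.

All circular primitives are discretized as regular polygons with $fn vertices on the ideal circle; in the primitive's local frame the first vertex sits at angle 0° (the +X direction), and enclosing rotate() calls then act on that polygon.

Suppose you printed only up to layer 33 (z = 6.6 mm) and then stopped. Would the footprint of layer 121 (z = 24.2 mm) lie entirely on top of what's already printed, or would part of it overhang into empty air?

entirely on top

Compare the two slices. At z = 6.6: the r=5.5 cylinder contributes a regular 6-gon of circumradius 5.5 (area = (6/2)·5.500²·sin(360°/6) = 78.59 mm²); the cube at (5.5, 15.5) is present — its section is the full 25.5×27.5 rectangle (area 701.25 mm²); the r=2 cylinder at (1, 3.5) gives a regular 6-gon of circumradius 2 (constant along its height) (area = (6/2)·2.000²·sin(360°/6) = 10.39 mm²); Taking the union: the regions partially overlap — summed areas 790.23 mm² minus the doubly-counted overlap 9.33 mm² gives 780.91 mm² — area = 780.91 mm². At z = 24.2: the cylinder: section is a regular 6-gon, circumradius r=5.5 (area = (6/2)·5.500²·sin(360°/6) = 78.59 mm²); the cube at (5.5, 15.5) is absent (z outside [5, 24]); the cylinder at (1, 3.5) does not reach this height (z outside [6.5, 11]); Merging all regions: only the r=5.5 cylinder is present, so the union is just that shape — area = 78.59 mm². Checking containment: the cross-section at z = 24.2 is a subset of the cross-section at z = 6.6.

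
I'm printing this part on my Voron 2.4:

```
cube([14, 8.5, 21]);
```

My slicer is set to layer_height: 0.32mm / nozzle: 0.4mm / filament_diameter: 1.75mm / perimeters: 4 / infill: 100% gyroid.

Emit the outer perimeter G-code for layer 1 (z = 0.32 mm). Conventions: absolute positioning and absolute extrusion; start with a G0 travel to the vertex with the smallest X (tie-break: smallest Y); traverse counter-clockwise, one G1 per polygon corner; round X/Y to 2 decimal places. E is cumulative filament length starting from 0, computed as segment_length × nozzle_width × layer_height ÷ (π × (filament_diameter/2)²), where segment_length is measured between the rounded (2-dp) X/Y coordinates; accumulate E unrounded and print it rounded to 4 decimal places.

G0 X0.00 Y0.00 Z0.32
G1 X14.00 Y0.00 E0.7450
G1 X14.00 Y8.50 E1.1974
G1 X0.00 Y8.50 E1.9424
G1 X0.00 Y0.00 E2.3947

At z = 0.32 mm: the 14×8.5 cube contributes its full rectangle. The outline is a single polygon with 4 vertices. Extrusion per mm of travel: 0.4 × 0.32 / (π × 0.875²) = 0.053216. Accumulating E over each segment gives final E = 2.3947.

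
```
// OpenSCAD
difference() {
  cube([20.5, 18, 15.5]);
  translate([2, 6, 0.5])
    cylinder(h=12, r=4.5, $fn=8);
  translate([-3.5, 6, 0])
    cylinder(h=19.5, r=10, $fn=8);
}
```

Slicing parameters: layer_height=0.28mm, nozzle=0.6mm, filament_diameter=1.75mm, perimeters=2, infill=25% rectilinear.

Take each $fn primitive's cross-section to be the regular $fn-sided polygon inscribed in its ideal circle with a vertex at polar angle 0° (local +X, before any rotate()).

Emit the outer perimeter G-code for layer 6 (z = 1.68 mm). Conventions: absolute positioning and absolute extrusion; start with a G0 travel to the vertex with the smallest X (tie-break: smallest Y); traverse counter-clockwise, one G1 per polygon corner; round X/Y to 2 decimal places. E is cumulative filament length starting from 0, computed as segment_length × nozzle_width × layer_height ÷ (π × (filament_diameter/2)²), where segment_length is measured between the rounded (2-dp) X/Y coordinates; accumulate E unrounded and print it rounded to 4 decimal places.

G0 X0.00 Y14.55 Z1.68
G1 X3.57 Y13.07 E0.2699
G1 X6.50 Y6.00 E0.8045
G1 X4.01 Y0.00 E1.2582
G1 X20.50 Y0.00 E2.4100
G1 X20.50 Y18.00 E3.6672
G1 X0.00 Y18.00 E5.0990
G1 X0.00 Y14.55 E5.3400

At z = 1.68 mm: the 20.5×18 cube contributes its full rectangle; the r=4.5 cylinder at (2, 6) gives a regular 8-gon of circumradius 4.5 (constant along its height); the r=10 cylinder at (-3.5, 6) contributes a regular 8-gon of circumradius 10; After the difference (first − rest): starting from the 20.5×18 cube, the r=4.5 cylinder at (2, 6) partially overlaps it — only the 44.98 mm² overlap (of its 57.28 mm²) is removed, clipping the outline; the r=10 cylinder at (-3.5, 6) partially overlaps it — only the 24.81 mm² overlap (of its 282.84 mm²) is removed, clipping the outline — 1 connected region. The outline is a single polygon with 7 vertices. Extrusion per mm of travel: 0.6 × 0.28 / (π × 0.875²) = 0.069846. Accumulating E over each segment gives final E = 5.3400.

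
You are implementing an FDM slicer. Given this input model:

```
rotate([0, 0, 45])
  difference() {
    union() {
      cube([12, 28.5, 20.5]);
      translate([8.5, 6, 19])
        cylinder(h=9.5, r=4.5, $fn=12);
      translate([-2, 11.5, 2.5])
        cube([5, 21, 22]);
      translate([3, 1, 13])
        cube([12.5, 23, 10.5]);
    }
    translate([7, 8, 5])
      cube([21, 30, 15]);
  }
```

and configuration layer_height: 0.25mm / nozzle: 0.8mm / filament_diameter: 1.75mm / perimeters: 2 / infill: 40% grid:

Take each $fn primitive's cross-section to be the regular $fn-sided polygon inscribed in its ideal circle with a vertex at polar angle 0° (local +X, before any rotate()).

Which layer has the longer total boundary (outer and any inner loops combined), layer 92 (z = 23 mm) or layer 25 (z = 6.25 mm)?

Layer 92 (z = 23): the cube does not reach this height (z outside [0, 20.5]); the r=4.5 cylinder at (8.5, 6) gives a regular 12-gon of circumradius 4.5 (constant along its height) (perimeter = 2·12·4.500·sin(180°/12) = 27.95 mm); the cube at (-2, 11.5) (footprint 5×21) is included at this height (perimeter 52.00 mm); the 12.5×23 cube at (3, 1) contributes its full rectangle (perimeter 71.00 mm); Merging all regions: the regions partially overlap (shared area 60.75 mm²), so the edge portions inside another operand are dropped and the merged outline is re-measured after clipping — boundary = 98.00 mm; the cube at (7, 8) is absent (z outside [5, 20]); After the difference (first − rest): none of the subtracted shapes is present at this height, so the result so far is unchanged — boundary = 98.00 mm; (whole slice rotated 45° about Z — lengths, areas and connectivity unchanged). So its perimeter = 98.00 mm. Layer 25 (z = 6.25): the 12×28.5 cube contributes its full rectangle (perimeter 81.00 mm); the cylinder at (8.5, 6) is absent (z outside [19, 28.5]); the cube at (-2, 11.5) is present — its section is the full 5×21 rectangle (perimeter 52.00 mm); the cube at (3, 1) does not reach this height (z outside [13, 23.5]); Taking the union: the regions partially overlap (shared area 51.00 mm²), so the edge portions inside another operand are dropped and the merged outline is re-measured after clipping — boundary = 93.00 mm; the cube at (7, 8) (footprint 21×30) is included at this height (perimeter 102.00 mm); After the difference (first − rest): starting from the result so far, the 21×30 cube at (7, 8) partially overlaps it — only the 102.50 mm² overlap (of its 630.00 mm²) is removed, clipping the outline — boundary = 93.00 mm; (rotated 45° about Z; rotation is an isometry so areas/perimeters/island counts are preserved). So its perimeter = 93.00 mm. Layer 92 is larger (98.00 vs 93.00 mm).

layer 92 (z = 23 mm)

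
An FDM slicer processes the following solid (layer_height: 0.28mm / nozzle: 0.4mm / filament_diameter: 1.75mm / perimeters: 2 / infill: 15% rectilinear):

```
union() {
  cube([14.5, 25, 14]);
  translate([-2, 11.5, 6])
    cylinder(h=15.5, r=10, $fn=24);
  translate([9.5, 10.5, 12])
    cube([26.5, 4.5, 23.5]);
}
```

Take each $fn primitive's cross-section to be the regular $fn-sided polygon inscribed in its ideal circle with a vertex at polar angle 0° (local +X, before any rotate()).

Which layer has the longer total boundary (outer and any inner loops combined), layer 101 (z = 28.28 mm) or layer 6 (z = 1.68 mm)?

Layer 101 (z = 28.28): the cube does not reach this height (z outside [0, 14]); the cylinder at (-2, 11.5) does not reach this height (z outside [6, 21.5]); the cube at (9.5, 10.5) is present — its section is the full 26.5×4.5 rectangle (perimeter 62.00 mm); Combining (union): only the 26.5×4.5 cube at (9.5, 10.5) is present, so the union is just that shape — boundary = 62.00 mm. So its perimeter = 62.00 mm. Layer 6 (z = 1.68): the cube (footprint 14.5×25) is included at this height (perimeter 79.00 mm); the cylinder at (-2, 11.5) does not reach this height (z outside [6, 21.5]); the cube at (9.5, 10.5) is not intersected at this z (z outside [12, 35.5]); Merging all regions: only the 14.5×25 cube is present, so the union is just that shape — boundary = 79.00 mm. So its perimeter = 79.00 mm. Layer 6 is larger (79.00 vs 62.00 mm).

layer 6 (z = 1.68 mm)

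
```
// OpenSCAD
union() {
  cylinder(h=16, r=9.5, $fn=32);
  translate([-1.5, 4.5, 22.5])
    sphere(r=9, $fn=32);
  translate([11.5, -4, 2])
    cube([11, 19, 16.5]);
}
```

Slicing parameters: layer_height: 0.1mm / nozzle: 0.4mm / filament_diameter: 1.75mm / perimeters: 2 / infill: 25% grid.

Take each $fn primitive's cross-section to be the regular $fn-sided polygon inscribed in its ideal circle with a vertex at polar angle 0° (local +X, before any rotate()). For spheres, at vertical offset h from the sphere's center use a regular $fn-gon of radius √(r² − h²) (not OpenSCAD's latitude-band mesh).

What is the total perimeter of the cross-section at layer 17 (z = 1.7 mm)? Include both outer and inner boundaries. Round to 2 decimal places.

59.59 mm

At z = 1.7 mm: the cylinder: section is a regular 32-gon, circumradius r=9.5 (perimeter = 2·32·9.500·sin(180°/32) = 59.59 mm); the sphere at (-1.5, 4.5) is absent (|z−center|=20.800 > r=9); the cube at (11.5, -4) does not reach this height (z outside [2, 18.5]); Combining (union): only the r=9.5 cylinder is present, so the union is just that shape — boundary = 59.59 mm. Overall, the cross-section is a single solid region. Total boundary length (outer) = 59.59 mm.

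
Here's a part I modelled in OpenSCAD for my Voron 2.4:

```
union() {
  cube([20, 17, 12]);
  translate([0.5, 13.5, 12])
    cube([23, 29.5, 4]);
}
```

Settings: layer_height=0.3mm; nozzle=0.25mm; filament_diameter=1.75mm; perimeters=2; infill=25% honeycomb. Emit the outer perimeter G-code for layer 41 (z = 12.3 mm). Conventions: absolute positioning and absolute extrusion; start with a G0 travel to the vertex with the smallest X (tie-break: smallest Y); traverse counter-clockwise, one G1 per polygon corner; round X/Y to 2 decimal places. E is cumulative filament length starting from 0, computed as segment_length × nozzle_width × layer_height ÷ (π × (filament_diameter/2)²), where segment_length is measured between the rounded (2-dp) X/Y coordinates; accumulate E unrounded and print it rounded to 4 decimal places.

G0 X0.50 Y13.50 Z12.30
G1 X23.50 Y13.50 E0.7172
G1 X23.50 Y43.00 E1.6370
G1 X0.50 Y43.00 E2.3542
G1 X0.50 Y13.50 E3.2740

At z = 12.3 mm: the cube does not reach this height (z outside [0, 12]); the cube at (0.5, 13.5) (footprint 23×29.5) is included at this height; Merging all regions: only the 23×29.5 cube at (0.5, 13.5) is present, so the union is just that shape — 1 connected region. The outline is a single polygon with 4 vertices. Extrusion per mm of travel: 0.25 × 0.3 / (π × 0.875²) = 0.031181. Accumulating E over each segment gives final E = 3.2740.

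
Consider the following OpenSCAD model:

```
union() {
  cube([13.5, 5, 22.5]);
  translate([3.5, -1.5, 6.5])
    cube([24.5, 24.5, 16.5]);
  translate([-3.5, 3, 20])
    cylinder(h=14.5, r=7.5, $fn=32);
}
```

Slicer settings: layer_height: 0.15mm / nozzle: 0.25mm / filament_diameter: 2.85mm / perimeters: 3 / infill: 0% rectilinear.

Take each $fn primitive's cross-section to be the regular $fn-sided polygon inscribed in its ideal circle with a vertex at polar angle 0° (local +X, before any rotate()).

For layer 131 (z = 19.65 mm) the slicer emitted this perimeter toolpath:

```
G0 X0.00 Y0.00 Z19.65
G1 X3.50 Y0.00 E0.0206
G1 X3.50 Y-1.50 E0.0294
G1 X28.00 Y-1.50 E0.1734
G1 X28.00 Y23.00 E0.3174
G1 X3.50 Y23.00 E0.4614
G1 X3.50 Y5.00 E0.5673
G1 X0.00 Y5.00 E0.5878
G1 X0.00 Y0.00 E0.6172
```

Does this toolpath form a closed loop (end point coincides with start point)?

yes

Start point (G0): (0.00, 0.00). End point (last G1): the path returns to the start — closed.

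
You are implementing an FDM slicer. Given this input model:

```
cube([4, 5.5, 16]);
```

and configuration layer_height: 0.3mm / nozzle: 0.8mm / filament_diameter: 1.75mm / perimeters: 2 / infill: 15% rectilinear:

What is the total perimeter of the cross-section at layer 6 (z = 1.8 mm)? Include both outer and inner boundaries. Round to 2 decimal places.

19.00 mm

At z = 1.8 mm: the cube (footprint 4×5.5) is included at this height (perimeter 19.00 mm). Overall, the cross-section is a single solid region. Total boundary length (outer) = 19.00 mm.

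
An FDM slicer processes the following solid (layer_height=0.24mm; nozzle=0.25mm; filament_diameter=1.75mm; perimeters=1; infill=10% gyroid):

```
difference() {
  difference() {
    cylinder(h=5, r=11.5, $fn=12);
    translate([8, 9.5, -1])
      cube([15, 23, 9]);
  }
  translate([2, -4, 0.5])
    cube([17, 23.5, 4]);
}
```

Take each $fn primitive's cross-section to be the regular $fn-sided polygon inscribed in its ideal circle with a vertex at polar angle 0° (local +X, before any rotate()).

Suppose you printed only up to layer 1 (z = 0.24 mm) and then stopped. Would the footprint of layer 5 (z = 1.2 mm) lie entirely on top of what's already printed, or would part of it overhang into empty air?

entirely on top

Compare the two slices. At z = 0.24: the r=11.5 cylinder contributes a regular 12-gon of circumradius 11.5 (area = (12/2)·11.500²·sin(360°/12) = 396.75 mm²); the cube at (8, 9.5) (footprint 15×23) is included at this height (area 345.00 mm²); Subtracting the remaining from the first: starting from the r=11.5 cylinder (396.75 mm²), the 15×23 cube at (8, 9.5) misses the remaining region (no effect) — area = 396.75 mm²; the cube at (2, -4) is absent (z outside [0.5, 4.5]); Taking the first minus the rest: none of the subtracted shapes is present at this height, so that combined region is unchanged — area = 396.75 mm². At z = 1.2: the r=11.5 cylinder gives a regular 12-gon of circumradius 11.5 (constant along its height) (area = (12/2)·11.500²·sin(360°/12) = 396.75 mm²); the cube at (8, 9.5) is present — its section is the full 15×23 rectangle (area 345.00 mm²); After the difference (first − rest): starting from the r=11.5 cylinder (396.75 mm²), the 15×23 cube at (8, 9.5) misses the remaining region (no effect) — area = 396.75 mm²; the cube at (2, -4) (footprint 17×23.5) is included at this height (area 399.50 mm²); After the difference (first − rest): starting from that combined region (396.75 mm²), the 17×23.5 cube at (2, -4) partially overlaps it — only the 112.58 mm² overlap (of its 399.50 mm²) is removed, clipping the outline — area = 284.17 mm². Checking containment: the cross-section at z = 1.2 is a subset of the cross-section at z = 0.24.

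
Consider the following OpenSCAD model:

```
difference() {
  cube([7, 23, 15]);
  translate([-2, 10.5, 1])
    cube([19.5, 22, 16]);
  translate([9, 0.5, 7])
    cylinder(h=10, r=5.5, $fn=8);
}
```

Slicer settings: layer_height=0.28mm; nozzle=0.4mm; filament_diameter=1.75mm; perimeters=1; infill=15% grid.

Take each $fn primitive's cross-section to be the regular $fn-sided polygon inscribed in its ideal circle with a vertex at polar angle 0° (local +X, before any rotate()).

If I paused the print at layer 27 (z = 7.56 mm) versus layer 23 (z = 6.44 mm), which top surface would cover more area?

layer 23 (z = 6.44 mm)

Layer 27 (z = 7.56): the 7×23 cube contributes its full rectangle (area 161.00 mm²); the cube at (-2, 10.5) (footprint 19.5×22) is included at this height (area 429.00 mm²); the r=5.5 cylinder at (9, 0.5) gives a regular 8-gon of circumradius 5.5 (constant along its height) (area = (8/2)·5.500²·sin(360°/8) = 85.56 mm²); Subtracting the remaining from the first: starting from the 7×23 cube (161.00 mm²), the 19.5×22 cube at (-2, 10.5) partially overlaps it — only the 87.50 mm² overlap (of its 429.00 mm²) is removed, clipping the outline; the r=5.5 cylinder at (9, 0.5) partially overlaps it — only the 12.92 mm² overlap (of its 85.56 mm²) is removed, clipping the outline — area = 60.58 mm². So its area = 60.58 mm². Layer 23 (z = 6.44): the 7×23 cube contributes its full rectangle (area 161.00 mm²); the 19.5×22 cube at (-2, 10.5) contributes its full rectangle (area 429.00 mm²); the cylinder at (9, 0.5) is not intersected at this z (z outside [7, 17]); Taking the first minus the rest: starting from the 7×23 cube (161.00 mm²), the 19.5×22 cube at (-2, 10.5) partially overlaps it — only the 87.50 mm² overlap (of its 429.00 mm²) is removed, clipping the outline — area = 73.50 mm². So its area = 73.50 mm². Layer 23 is larger (73.50 vs 60.58 mm²).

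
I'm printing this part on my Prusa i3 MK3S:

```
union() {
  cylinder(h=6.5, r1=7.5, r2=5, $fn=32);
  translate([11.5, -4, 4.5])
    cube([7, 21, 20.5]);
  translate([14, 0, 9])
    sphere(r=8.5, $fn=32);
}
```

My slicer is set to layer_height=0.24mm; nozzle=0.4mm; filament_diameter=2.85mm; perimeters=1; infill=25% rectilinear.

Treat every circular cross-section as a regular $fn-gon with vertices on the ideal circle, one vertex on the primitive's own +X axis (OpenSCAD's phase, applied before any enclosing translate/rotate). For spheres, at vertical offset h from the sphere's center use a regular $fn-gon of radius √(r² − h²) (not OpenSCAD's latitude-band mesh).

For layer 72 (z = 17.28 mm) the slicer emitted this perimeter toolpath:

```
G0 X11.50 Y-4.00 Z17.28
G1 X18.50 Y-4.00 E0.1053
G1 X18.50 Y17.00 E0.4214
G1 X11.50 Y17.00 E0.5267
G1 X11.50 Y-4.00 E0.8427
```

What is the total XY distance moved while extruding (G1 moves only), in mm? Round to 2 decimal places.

56.00 mm

Sum the Euclidean lengths of each G1 segment: total = 56.00 mm.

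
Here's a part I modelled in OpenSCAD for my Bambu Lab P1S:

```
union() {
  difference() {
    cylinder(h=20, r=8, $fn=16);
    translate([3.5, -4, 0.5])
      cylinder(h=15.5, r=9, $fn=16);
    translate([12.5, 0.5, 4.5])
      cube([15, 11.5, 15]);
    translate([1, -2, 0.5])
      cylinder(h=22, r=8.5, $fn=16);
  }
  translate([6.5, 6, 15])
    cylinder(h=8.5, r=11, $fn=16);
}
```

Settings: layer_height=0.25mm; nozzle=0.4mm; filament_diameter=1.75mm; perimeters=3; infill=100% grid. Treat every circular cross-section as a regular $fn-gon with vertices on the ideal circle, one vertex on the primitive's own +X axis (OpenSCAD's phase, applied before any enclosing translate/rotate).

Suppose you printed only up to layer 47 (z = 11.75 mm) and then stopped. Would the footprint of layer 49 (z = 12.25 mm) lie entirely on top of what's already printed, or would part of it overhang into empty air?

Compare the two slices. At z = 11.75: the cylinder: section is a regular 16-gon, circumradius r=8 (area = (16/2)·8.000²·sin(360°/16) = 195.93 mm²); the r=9 cylinder at (3.5, -4) gives a regular 16-gon of circumradius 9 (constant along its height) (area = (16/2)·9.000²·sin(360°/16) = 247.98 mm²); the 15×11.5 cube at (12.5, 0.5) contributes its full rectangle (area 172.50 mm²); the r=8.5 cylinder at (1, -2) contributes a regular 16-gon of circumradius 8.5 (area = (16/2)·8.500²·sin(360°/16) = 221.19 mm²); After the difference (first − rest): starting from the r=8 cylinder (195.93 mm²), the r=9 cylinder at (3.5, -4) partially overlaps it — only the 132.58 mm² overlap (of its 247.98 mm²) is removed, clipping the outline; the 15×11.5 cube at (12.5, 0.5) misses the remaining region (no effect); the r=8.5 cylinder at (1, -2) partially overlaps it — only the 38.78 mm² overlap (of its 221.19 mm²) is removed, clipping the outline — area = 24.58 mm²; the cylinder at (6.5, 6) does not reach this height (z outside [15, 23.5]); Combining (union): only the result so far is present, so the union is just that shape — area = 24.58 mm². At z = 12.25: the r=8 cylinder contributes a regular 16-gon of circumradius 8 (area = (16/2)·8.000²·sin(360°/16) = 195.93 mm²); the r=9 cylinder at (3.5, -4) contributes a regular 16-gon of circumradius 9 (area = (16/2)·9.000²·sin(360°/16) = 247.98 mm²); the cube at (12.5, 0.5) (footprint 15×11.5) is included at this height (area 172.50 mm²); the r=8.5 cylinder at (1, -2) gives a regular 16-gon of circumradius 8.5 (constant along its height) (area = (16/2)·8.500²·sin(360°/16) = 221.19 mm²); After the difference (first − rest): starting from the r=8 cylinder (195.93 mm²), the r=9 cylinder at (3.5, -4) partially overlaps it — only the 132.58 mm² overlap (of its 247.98 mm²) is removed, clipping the outline; the 15×11.5 cube at (12.5, 0.5) misses the remaining region (no effect); the r=8.5 cylinder at (1, -2) partially overlaps it — only the 38.78 mm² overlap (of its 221.19 mm²) is removed, clipping the outline — area = 24.58 mm²; the cylinder at (6.5, 6) is absent (z outside [15, 23.5]); Taking the union: only the result so far is present, so the union is just that shape — area = 24.58 mm². Checking containment: the cross-section at z = 12.25 is a subset of the cross-section at z = 11.75.

entirely on top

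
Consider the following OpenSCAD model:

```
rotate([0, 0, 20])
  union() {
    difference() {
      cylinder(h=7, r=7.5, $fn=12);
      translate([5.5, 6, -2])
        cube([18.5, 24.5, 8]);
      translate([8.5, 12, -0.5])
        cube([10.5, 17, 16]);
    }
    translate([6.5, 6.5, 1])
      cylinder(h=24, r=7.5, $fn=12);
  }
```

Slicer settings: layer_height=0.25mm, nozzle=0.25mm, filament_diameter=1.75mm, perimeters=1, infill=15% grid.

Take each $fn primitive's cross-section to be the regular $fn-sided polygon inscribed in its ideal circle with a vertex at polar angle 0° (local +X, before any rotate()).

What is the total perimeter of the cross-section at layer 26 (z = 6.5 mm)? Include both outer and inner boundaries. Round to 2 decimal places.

At z = 6.5 mm: the r=7.5 cylinder contributes a regular 12-gon of circumradius 7.5 (perimeter = 2·12·7.500·sin(180°/12) = 46.59 mm); the cube at (5.5, 6) does not reach this height (z outside [-2, 6]); the cube at (8.5, 12) (footprint 10.5×17) is included at this height (perimeter 55.00 mm); Subtracting the remaining from the first: starting from the r=7.5 cylinder, the 10.5×17 cube at (8.5, 12) misses the remaining region (no effect) — boundary = 46.59 mm; the r=7.5 cylinder at (6.5, 6.5) gives a regular 12-gon of circumradius 7.5 (constant along its height) (perimeter = 2·12·7.500·sin(180°/12) = 46.59 mm); Taking the union: the regions partially overlap (shared area 43.70 mm²), so the edge portions inside another operand are dropped and the merged outline is re-measured after clipping — boundary = 66.62 mm; (rotated 20° about Z; rotation is an isometry so areas/perimeters/island counts are preserved). Overall, the cross-section is a single solid region. Total boundary length (outer) = 66.62 mm.

66.62 mm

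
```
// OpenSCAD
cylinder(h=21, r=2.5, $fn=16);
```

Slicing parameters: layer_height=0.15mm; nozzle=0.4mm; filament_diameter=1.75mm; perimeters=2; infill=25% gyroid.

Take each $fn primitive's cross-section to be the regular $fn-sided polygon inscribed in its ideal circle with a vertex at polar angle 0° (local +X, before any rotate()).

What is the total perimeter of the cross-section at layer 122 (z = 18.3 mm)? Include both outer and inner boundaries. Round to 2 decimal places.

15.61 mm

At z = 18.3 mm: the cylinder: section is a regular 16-gon, circumradius r=2.5 (perimeter = 2·16·2.500·sin(180°/16) = 15.61 mm). Overall, the cross-section is a single solid region. Total boundary length (outer) = 15.61 mm.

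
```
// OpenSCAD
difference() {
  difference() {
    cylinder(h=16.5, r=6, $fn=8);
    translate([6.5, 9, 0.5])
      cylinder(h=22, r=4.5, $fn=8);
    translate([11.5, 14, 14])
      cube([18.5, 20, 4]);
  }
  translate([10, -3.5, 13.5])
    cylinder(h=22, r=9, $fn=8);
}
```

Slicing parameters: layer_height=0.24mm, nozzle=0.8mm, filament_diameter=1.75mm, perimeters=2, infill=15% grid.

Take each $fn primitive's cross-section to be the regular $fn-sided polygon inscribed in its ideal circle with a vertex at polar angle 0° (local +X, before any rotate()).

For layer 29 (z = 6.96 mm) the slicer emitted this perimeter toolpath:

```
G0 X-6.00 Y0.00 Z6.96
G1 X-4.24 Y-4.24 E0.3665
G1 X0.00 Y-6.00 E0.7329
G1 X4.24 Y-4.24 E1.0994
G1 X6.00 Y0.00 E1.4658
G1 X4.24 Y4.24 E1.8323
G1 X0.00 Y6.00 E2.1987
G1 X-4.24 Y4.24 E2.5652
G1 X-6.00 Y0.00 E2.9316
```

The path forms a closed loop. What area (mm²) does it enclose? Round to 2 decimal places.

101.76 mm²

Apply the shoelace formula to the sequence of (X, Y) vertices; enclosed area = 101.76 mm².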